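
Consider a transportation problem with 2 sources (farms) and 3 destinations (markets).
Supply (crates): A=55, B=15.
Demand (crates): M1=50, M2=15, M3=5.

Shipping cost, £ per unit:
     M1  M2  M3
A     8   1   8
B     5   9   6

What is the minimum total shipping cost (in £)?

A cheapest plan:
  A to M1: 35 × £8 = £280
  A to M2: 15 × £1 = £15
  A to M3: 5 × £8 = £40
  B to M1: 15 × £5 = £75
Total = 280 + 15 + 40 + 75 = £410.
(Supply check: A ships 55; B ships 15.)

410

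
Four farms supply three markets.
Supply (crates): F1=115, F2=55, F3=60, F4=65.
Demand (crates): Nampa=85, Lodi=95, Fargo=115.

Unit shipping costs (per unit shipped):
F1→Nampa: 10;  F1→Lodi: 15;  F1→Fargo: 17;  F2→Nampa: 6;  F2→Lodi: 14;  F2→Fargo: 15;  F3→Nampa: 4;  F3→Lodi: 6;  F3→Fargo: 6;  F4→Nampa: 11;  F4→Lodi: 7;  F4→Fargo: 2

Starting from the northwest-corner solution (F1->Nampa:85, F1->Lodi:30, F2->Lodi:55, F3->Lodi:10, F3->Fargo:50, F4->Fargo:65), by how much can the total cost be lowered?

165

Current plan cost = 85·10 + 30·15 + 55·14 + 10·6 + 50·6 + 65·2 = 2560.
Optimal plan:
  F1–Nampa: 30 × 10 = 300
  F1–Lodi: 85 × 15 = 1275
  F2–Nampa: 55 × 6 = 330
  F3–Lodi: 10 × 6 = 60
  F3–Fargo: 50 × 6 = 300
  F4–Fargo: 65 × 2 = 130
Optimal cost = 2395.
Saving = 2560 − 2395 = 165.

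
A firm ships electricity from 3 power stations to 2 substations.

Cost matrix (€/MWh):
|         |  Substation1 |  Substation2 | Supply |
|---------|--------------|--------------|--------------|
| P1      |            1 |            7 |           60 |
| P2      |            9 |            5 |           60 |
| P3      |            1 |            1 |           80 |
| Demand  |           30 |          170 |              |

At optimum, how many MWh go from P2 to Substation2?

60

The minimum-cost plan:
  P1 to Substation1: 30 × €1 = €30
  P1 to Substation2: 30 × €7 = €210
  P2 to Substation2: 60 × €5 = €300
  P3 to Substation2: 80 × €1 = €80
Total cost = €620.
So P2→Substation2 carries 60 MWh.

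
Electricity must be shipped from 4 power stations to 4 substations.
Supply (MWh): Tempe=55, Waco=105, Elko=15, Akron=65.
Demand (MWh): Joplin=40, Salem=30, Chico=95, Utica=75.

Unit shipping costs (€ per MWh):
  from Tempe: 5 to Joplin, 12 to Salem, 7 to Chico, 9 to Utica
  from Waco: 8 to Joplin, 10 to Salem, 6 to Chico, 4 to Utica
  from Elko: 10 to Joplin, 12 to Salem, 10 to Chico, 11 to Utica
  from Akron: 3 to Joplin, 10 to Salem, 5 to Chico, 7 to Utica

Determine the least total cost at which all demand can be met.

1350

An optimal shipping plan:
  Tempe→Joplin: 40 MWh
  Tempe→Chico: 15 MWh
  Waco→Salem: 15 MWh
  Waco→Chico: 15 MWh
  Waco→Utica: 75 MWh
  Elko→Salem: 15 MWh
  Akron→Chico: 65 MWh
Total cost = €1350.
(Supply check: Tempe ships 55; Waco ships 105; Elko ships 15; Akron ships 65.)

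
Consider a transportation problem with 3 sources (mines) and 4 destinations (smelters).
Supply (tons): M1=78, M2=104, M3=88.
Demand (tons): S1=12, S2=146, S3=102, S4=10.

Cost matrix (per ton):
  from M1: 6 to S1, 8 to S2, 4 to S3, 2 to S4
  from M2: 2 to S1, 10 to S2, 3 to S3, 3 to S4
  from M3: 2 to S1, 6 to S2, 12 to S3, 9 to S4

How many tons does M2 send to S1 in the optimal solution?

Solving gives:
  M1 to S2: 58 × 8 = 464
  M1 to S3: 10 × 4 = 40
  M1 to S4: 10 × 2 = 20
  M2 to S1: 12 × 2 = 24
  M2 to S3: 92 × 3 = 276
  M3 to S2: 88 × 6 = 528
Total cost = 1352.
So M2→S1 carries 12 tons.

12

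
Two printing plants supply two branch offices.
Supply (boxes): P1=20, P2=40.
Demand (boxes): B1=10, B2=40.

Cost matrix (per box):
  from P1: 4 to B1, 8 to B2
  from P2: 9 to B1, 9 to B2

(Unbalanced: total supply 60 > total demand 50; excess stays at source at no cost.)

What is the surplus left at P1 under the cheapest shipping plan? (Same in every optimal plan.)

0

An optimal plan:
  P1→B1: 10 × 4 = 40
  P1→B2: 10 × 8 = 80
  P2→B2: 30 × 9 = 270
Total cost = 390.
P1 ships 20 of its 20, leaving 0.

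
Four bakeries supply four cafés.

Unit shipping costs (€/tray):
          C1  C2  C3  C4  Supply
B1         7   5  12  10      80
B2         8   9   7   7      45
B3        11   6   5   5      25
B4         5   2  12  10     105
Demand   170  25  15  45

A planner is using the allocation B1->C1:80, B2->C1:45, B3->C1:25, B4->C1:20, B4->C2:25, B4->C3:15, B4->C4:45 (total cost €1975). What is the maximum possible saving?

Current plan cost = 80·7 + 45·8 + 25·11 + 20·5 + 25·2 + 15·12 + 45·10 = €1975.
Optimal plan:
  B1->C1: 80 × €7 = €560
  B2->C1: 10 × €8 = €80
  B2->C4: 35 × €7 = €245
  B3->C3: 15 × €5 = €75
  B3->C4: 10 × €5 = €50
  B4->C1: 80 × €5 = €400
  B4->C2: 25 × €2 = €50
Optimal cost = €1460.
Saving = 1975 − 1460 = €515.

515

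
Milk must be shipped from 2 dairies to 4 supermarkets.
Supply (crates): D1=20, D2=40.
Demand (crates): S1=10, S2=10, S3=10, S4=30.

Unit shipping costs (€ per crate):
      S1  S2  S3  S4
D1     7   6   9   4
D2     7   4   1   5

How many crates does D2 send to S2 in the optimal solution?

The minimum-cost plan:
  D1–S4: 20 × €4 = €80
  D2–S1: 10 × €7 = €70
  D2–S2: 10 × €4 = €40
  D2–S3: 10 × €1 = €10
  D2–S4: 10 × €5 = €50
Total cost = €250.
So D2→S2 carries 10 crates.

10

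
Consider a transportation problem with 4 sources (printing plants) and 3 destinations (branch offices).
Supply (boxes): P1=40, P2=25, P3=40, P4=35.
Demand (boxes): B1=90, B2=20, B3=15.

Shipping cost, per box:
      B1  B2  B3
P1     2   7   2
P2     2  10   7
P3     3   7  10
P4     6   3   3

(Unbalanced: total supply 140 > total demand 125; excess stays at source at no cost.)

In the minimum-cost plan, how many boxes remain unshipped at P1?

Minimum-cost shipments:
  P1–B1: 25 boxes
  P1–B3: 15 boxes
  P2–B1: 25 boxes
  P3–B1: 40 boxes
  P4–B2: 20 boxes
Total cost = 310.
P1 ships 40 of its 40, leaving 0.

0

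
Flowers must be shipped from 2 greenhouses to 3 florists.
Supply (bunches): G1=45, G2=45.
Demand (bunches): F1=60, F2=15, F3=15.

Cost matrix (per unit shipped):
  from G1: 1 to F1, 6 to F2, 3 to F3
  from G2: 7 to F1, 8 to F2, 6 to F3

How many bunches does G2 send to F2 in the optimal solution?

The minimum-cost plan:
  G1→F1: 45 × 1 = 45
  G2→F1: 15 × 7 = 105
  G2→F2: 15 × 8 = 120
  G2→F3: 15 × 6 = 90
Total cost = 360.
So G2→F2 carries 15 bunches.

15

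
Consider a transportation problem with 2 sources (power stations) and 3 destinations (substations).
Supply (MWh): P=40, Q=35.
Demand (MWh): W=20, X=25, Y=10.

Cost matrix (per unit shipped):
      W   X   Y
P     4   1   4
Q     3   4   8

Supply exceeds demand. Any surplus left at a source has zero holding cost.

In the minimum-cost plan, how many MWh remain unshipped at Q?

An optimal plan:
  P to X: 25 × 1 = 25
  P to Y: 10 × 4 = 40
  Q to W: 20 × 3 = 60
Total cost = 125.
Q ships 20 of its 35, leaving 15.

15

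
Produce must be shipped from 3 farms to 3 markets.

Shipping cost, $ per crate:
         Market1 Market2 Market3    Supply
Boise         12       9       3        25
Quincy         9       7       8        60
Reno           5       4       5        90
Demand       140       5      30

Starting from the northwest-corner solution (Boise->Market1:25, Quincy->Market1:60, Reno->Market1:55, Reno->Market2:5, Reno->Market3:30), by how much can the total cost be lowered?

Current plan cost = 25·12 + 60·9 + 55·5 + 5·4 + 30·5 = $1285.
Optimal plan:
  Boise–Market3: 25 crates
  Quincy–Market1: 50 crates
  Quincy–Market2: 5 crates
  Quincy–Market3: 5 crates
  Reno–Market1: 90 crates
Optimal cost = $1050.
Saving = 1285 − 1050 = $235.

235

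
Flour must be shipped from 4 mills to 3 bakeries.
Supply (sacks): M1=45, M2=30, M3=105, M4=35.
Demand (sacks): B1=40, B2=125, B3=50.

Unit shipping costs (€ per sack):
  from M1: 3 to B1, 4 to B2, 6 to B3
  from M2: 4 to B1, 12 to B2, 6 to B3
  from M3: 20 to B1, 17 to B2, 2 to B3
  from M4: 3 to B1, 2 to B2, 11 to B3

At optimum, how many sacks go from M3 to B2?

Optimal shipments:
  M1 to B1: 10 × €3 = €30
  M1 to B2: 35 × €4 = €140
  M2 to B1: 30 × €4 = €120
  M3 to B2: 55 × €17 = €935
  M3 to B3: 50 × €2 = €100
  M4 to B2: 35 × €2 = €70
Total cost = €1395.
So M3→B2 carries 55 sacks.

55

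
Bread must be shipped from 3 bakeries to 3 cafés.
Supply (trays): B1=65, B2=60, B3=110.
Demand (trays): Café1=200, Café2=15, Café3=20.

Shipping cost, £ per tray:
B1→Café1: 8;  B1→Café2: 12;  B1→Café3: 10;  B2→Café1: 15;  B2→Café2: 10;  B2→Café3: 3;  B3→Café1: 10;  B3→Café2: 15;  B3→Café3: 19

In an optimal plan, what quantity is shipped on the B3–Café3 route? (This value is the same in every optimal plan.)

0

The minimum-cost plan:
  B1->Café1: 65 × £8 = £520
  B2->Café1: 25 × £15 = £375
  B2->Café2: 15 × £10 = £150
  B2->Café3: 20 × £3 = £60
  B3->Café1: 110 × £10 = £1100
Total cost = £2205.
The route B3→Café3 is not used.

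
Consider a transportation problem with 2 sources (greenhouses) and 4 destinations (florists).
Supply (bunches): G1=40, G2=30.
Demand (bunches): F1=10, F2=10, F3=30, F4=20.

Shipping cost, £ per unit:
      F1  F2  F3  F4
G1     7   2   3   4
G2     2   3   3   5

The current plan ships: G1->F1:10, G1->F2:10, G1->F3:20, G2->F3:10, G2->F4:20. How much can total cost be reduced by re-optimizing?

Current plan cost = 10·7 + 10·2 + 20·3 + 10·3 + 20·5 = £280.
Optimal plan:
  G1→F2: 10 × £2 = £20
  G1→F3: 10 × £3 = £30
  G1→F4: 20 × £4 = £80
  G2→F1: 10 × £2 = £20
  G2→F3: 20 × £3 = £60
Optimal cost = £210.
Saving = 280 − 210 = £70.

70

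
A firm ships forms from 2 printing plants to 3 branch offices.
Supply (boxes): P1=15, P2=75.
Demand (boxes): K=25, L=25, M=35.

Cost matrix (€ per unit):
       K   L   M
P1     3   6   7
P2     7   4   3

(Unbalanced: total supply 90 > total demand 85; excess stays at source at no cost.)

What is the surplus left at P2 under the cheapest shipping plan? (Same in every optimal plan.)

5

An optimal plan:
  P1–K: 15 boxes
  P2–K: 10 boxes
  P2–L: 25 boxes
  P2–M: 35 boxes
Total cost = €320.
P2 ships 70 of its 75, leaving 5.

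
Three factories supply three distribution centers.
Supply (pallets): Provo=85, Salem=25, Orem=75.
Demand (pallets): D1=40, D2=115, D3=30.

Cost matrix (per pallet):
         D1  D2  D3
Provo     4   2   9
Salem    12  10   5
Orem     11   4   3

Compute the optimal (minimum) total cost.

670

Optimal allocation:
  Provo to D1: 40 pallets
  Provo to D2: 45 pallets
  Salem to D3: 25 pallets
  Orem to D2: 70 pallets
  Orem to D3: 5 pallets
Total cost = 670.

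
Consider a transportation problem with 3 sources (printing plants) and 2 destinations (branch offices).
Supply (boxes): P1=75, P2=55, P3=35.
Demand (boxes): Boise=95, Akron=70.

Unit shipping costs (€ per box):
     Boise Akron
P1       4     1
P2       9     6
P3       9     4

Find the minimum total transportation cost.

Optimal allocation:
  P1->Boise: 40 × €4 = €160
  P1->Akron: 35 × €1 = €35
  P2->Boise: 55 × €9 = €495
  P3->Akron: 35 × €4 = €140
Total = 160 + 35 + 495 + 140 = €830.

830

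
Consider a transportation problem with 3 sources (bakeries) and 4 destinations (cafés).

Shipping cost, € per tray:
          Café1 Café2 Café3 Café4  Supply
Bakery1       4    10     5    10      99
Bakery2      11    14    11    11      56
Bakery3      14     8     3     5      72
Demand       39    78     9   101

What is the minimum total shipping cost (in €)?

Optimal allocation:
  Bakery1→Café1: 39 × €4 = €156
  Bakery1→Café2: 60 × €10 = €600
  Bakery2→Café2: 18 × €14 = €252
  Bakery2→Café4: 38 × €11 = €418
  Bakery3→Café3: 9 × €3 = €27
  Bakery3→Café4: 63 × €5 = €315
Total = 156 + 600 + 252 + 418 + 27 + 315 = €1768.

1768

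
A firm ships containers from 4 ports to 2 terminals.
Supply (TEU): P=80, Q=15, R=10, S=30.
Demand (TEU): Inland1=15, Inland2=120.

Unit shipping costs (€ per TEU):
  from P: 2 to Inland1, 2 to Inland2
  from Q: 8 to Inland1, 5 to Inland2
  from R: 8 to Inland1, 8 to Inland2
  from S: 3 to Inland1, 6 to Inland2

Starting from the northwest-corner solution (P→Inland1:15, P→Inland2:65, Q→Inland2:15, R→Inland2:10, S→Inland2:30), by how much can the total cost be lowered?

45

Current plan cost = 15·2 + 65·2 + 15·5 + 10·8 + 30·6 = €495.
Optimal plan:
  P→Inland2: 80 × €2 = €160
  Q→Inland2: 15 × €5 = €75
  R→Inland2: 10 × €8 = €80
  S→Inland1: 15 × €3 = €45
  S→Inland2: 15 × €6 = €90
Optimal cost = €450.
Saving = 495 − 450 = €45.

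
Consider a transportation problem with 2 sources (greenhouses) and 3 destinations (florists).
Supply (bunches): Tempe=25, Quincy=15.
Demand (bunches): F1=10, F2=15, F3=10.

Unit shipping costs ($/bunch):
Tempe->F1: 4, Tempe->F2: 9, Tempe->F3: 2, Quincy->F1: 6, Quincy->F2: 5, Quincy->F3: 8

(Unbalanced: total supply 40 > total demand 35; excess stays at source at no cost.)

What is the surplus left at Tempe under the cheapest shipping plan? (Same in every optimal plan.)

5

Minimum-cost shipments:
  Tempe–F1: 10 × $4 = $40
  Tempe–F3: 10 × $2 = $20
  Quincy–F2: 15 × $5 = $75
Total cost = $135.
Tempe ships 20 of its 25, leaving 5.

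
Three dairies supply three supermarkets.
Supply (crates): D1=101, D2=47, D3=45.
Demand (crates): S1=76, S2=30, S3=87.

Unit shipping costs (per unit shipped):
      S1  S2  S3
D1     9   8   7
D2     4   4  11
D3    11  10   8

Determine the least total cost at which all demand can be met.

1343

An optimal shipping plan:
  D1->S1: 29 × 9 = 261
  D1->S2: 30 × 8 = 240
  D1->S3: 42 × 7 = 294
  D2->S1: 47 × 4 = 188
  D3->S3: 45 × 8 = 360
Total = 261 + 240 + 294 + 188 + 360 = 1343.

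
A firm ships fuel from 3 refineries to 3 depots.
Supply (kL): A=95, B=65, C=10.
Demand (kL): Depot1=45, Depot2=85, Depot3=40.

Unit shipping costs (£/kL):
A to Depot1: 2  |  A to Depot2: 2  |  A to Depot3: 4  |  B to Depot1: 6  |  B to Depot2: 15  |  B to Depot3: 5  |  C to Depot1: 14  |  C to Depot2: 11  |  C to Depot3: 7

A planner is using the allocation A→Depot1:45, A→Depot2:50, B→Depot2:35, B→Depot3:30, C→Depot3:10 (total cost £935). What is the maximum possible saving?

315

Current plan cost = 45·2 + 50·2 + 35·15 + 30·5 + 10·7 = £935.
Optimal plan:
  A→Depot1: 10 × £2 = £20
  A→Depot2: 85 × £2 = £170
  B→Depot1: 35 × £6 = £210
  B→Depot3: 30 × £5 = £150
  C→Depot3: 10 × £7 = £70
Optimal cost = £620.
Saving = 935 − 620 = £315.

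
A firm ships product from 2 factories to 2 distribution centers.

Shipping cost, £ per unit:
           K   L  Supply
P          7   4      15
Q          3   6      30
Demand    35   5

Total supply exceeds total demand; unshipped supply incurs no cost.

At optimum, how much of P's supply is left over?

An optimal plan:
  P–K: 5 × £7 = £35
  P–L: 5 × £4 = £20
  Q–K: 30 × £3 = £90
Total cost = £145.
P ships 10 of its 15, leaving 5.

5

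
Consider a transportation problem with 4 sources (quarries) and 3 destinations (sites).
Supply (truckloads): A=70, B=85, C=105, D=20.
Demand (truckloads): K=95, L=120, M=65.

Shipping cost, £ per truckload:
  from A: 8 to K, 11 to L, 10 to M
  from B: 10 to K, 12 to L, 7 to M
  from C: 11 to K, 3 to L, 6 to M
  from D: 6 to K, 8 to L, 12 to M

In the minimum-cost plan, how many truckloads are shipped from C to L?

105

The minimum-cost plan:
  A->K: 70 × £8 = £560
  B->K: 5 × £10 = £50
  B->L: 15 × £12 = £180
  B->M: 65 × £7 = £455
  C->L: 105 × £3 = £315
  D->K: 20 × £6 = £120
Total cost = £1680.
So C→L carries 105 truckloads.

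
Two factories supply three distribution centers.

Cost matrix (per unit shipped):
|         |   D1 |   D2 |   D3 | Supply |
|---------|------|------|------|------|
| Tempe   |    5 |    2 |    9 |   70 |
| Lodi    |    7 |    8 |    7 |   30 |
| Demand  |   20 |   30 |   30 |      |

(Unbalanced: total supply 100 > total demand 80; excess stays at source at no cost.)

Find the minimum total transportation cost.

370

A cheapest plan:
  Tempe–D1: 20 × 5 = 100
  Tempe–D2: 30 × 2 = 60
  Lodi–D3: 30 × 7 = 210
Total = 100 + 60 + 210 = 370.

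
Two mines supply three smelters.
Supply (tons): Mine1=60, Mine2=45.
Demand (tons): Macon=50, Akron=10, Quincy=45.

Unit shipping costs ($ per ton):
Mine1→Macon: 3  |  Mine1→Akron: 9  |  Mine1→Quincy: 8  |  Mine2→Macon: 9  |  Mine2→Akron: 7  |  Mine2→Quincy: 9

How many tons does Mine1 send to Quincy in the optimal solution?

Solving gives:
  Mine1→Macon: 50 × $3 = $150
  Mine1→Quincy: 10 × $8 = $80
  Mine2→Akron: 10 × $7 = $70
  Mine2→Quincy: 35 × $9 = $315
Total cost = $615.
So Mine1→Quincy carries 10 tons.

10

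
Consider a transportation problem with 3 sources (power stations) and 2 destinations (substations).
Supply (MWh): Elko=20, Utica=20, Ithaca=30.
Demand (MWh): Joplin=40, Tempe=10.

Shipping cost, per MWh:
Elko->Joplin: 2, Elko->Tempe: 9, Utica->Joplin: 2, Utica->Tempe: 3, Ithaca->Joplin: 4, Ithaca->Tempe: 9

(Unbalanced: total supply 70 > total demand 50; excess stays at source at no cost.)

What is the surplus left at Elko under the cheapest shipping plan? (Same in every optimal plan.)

0

An optimal plan:
  Elko–Joplin: 20 × 2 = 40
  Utica–Joplin: 10 × 2 = 20
  Utica–Tempe: 10 × 3 = 30
  Ithaca–Joplin: 10 × 4 = 40
Total cost = 130.
Elko ships 20 of its 20, leaving 0.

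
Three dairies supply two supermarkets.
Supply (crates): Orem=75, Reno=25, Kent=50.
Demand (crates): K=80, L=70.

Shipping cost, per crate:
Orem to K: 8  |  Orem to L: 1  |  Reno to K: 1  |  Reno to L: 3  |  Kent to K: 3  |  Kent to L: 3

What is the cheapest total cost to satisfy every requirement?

285

An optimal shipping plan:
  Orem–K: 5 × 8 = 40
  Orem–L: 70 × 1 = 70
  Reno–K: 25 × 1 = 25
  Kent–K: 50 × 3 = 150
Total = 40 + 70 + 25 + 150 = 285.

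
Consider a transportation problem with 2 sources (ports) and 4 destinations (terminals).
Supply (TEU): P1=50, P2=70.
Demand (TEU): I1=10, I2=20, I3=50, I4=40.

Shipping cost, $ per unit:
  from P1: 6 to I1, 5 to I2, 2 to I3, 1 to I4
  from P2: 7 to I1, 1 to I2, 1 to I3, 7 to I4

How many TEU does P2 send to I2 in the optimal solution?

The minimum-cost plan:
  P1–I1: 10 × $6 = $60
  P1–I4: 40 × $1 = $40
  P2–I2: 20 × $1 = $20
  P2–I3: 50 × $1 = $50
Total cost = $170.
So P2→I2 carries 20 TEU.

20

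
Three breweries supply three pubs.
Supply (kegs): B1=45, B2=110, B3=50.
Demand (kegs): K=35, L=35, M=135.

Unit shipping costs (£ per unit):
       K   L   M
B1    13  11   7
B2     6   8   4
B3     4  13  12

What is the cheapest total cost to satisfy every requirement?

1170

One minimum-cost allocation:
  B1→L: 20 × £11 = £220
  B1→M: 25 × £7 = £175
  B2→M: 110 × £4 = £440
  B3→K: 35 × £4 = £140
  B3→L: 15 × £13 = £195
Total = 220 + 175 + 440 + 140 + 195 = £1170.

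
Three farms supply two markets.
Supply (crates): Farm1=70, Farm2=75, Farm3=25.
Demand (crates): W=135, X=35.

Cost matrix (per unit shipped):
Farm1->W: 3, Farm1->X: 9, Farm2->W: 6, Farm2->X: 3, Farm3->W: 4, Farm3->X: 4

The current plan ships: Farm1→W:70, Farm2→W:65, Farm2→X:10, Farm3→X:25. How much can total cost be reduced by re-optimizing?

75

Current plan cost = 70·3 + 65·6 + 10·3 + 25·4 = 730.
Optimal plan:
  Farm1→W: 70 × 3 = 210
  Farm2→W: 40 × 6 = 240
  Farm2→X: 35 × 3 = 105
  Farm3→W: 25 × 4 = 100
Optimal cost = 655.
Saving = 730 − 655 = 75.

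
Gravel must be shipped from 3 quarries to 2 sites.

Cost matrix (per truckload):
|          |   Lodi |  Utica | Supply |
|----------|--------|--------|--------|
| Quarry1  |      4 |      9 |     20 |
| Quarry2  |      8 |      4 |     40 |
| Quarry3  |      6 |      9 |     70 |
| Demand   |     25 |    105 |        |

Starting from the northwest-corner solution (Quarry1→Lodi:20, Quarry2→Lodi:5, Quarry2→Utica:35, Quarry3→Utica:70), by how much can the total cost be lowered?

35

Current plan cost = 20·4 + 5·8 + 35·4 + 70·9 = 890.
Optimal plan:
  Quarry1 to Lodi: 20 × 4 = 80
  Quarry2 to Utica: 40 × 4 = 160
  Quarry3 to Lodi: 5 × 6 = 30
  Quarry3 to Utica: 65 × 9 = 585
Optimal cost = 855.
Saving = 890 − 855 = 35.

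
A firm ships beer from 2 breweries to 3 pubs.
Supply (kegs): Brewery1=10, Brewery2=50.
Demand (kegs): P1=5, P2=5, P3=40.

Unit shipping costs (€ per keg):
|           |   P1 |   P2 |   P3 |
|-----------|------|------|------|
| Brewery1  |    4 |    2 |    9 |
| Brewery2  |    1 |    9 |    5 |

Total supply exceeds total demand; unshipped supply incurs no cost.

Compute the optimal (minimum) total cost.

A cheapest plan:
  Brewery1→P2: 5 × €2 = €10
  Brewery2→P1: 5 × €1 = €5
  Brewery2→P3: 40 × €5 = €200
Total = 10 + 5 + 200 = €215.

215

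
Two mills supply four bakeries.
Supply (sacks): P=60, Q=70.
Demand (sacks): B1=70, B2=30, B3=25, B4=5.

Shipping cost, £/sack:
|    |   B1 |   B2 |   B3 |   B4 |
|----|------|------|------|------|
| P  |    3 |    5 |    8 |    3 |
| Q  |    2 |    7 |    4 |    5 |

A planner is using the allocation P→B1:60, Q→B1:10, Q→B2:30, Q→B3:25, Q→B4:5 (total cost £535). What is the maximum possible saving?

Current plan cost = 60·3 + 10·2 + 30·7 + 25·4 + 5·5 = £535.
Optimal plan:
  P→B1: 25 sacks
  P→B2: 30 sacks
  P→B4: 5 sacks
  Q→B1: 45 sacks
  Q→B3: 25 sacks
Optimal cost = £430.
Saving = 535 − 430 = £105.

105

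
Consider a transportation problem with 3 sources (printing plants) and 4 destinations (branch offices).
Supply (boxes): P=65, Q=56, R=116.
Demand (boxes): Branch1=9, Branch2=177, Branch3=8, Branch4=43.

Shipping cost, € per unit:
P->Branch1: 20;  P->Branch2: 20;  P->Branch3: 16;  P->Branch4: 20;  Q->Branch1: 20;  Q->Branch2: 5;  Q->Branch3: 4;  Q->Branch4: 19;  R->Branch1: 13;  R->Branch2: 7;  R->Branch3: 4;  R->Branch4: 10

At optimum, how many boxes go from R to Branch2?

Solving gives:
  P->Branch1: 9 × €20 = €180
  P->Branch2: 5 × €20 = €100
  P->Branch3: 8 × €16 = €128
  P->Branch4: 43 × €20 = €860
  Q->Branch2: 56 × €5 = €280
  R->Branch2: 116 × €7 = €812
Total cost = €2360.
So R→Branch2 carries 116 boxes.

116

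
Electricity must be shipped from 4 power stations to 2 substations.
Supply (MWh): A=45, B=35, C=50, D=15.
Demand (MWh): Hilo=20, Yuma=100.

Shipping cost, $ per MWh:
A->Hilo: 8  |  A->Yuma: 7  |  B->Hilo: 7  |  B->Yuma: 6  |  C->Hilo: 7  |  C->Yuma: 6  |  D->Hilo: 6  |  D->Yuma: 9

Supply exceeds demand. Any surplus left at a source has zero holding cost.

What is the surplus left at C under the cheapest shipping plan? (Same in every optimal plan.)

0

Minimum-cost shipments:
  A to Yuma: 20 × $7 = $140
  B to Yuma: 35 × $6 = $210
  C to Hilo: 5 × $7 = $35
  C to Yuma: 45 × $6 = $270
  D to Hilo: 15 × $6 = $90
Total cost = $745.
C ships 50 of its 50, leaving 0.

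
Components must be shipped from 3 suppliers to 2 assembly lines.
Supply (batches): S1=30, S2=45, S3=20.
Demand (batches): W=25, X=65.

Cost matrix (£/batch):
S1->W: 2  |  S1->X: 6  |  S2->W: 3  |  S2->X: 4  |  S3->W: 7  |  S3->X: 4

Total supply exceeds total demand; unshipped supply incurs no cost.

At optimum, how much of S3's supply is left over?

0

An optimal plan:
  S1–W: 25 × £2 = £50
  S2–X: 45 × £4 = £180
  S3–X: 20 × £4 = £80
Total cost = £310.
S3 ships 20 of its 20, leaving 0.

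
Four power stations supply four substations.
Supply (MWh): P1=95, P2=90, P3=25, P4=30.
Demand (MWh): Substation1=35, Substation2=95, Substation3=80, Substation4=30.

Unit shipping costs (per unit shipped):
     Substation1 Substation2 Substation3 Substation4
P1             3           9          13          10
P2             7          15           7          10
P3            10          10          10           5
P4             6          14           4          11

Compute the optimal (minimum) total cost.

Optimal allocation:
  P1–Substation2: 95 × 9 = 855
  P2–Substation1: 35 × 7 = 245
  P2–Substation3: 50 × 7 = 350
  P2–Substation4: 5 × 10 = 50
  P3–Substation4: 25 × 5 = 125
  P4–Substation3: 30 × 4 = 120
Total = 855 + 245 + 350 + 50 + 125 + 120 = 1745.

1745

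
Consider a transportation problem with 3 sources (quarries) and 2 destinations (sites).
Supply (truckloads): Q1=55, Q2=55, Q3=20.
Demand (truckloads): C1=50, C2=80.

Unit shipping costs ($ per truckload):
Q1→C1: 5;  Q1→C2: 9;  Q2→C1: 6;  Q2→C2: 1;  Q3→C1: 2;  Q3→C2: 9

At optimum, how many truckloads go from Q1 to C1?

The minimum-cost plan:
  Q1→C1: 30 × $5 = $150
  Q1→C2: 25 × $9 = $225
  Q2→C2: 55 × $1 = $55
  Q3→C1: 20 × $2 = $40
Total cost = $470.
So Q1→C1 carries 30 truckloads.

30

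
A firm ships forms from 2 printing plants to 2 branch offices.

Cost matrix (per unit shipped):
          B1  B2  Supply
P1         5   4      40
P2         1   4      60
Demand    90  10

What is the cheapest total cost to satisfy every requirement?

A cheapest plan:
  P1→B1: 30 × 5 = 150
  P1→B2: 10 × 4 = 40
  P2→B1: 60 × 1 = 60
Total = 150 + 40 + 60 = 250.

250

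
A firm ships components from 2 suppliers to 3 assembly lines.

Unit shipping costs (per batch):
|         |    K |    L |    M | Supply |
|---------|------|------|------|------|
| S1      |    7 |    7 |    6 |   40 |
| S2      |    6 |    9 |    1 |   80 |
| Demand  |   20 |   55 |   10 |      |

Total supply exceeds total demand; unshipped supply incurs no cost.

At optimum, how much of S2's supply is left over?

35

Minimum-cost shipments:
  S1 to L: 40 batches
  S2 to K: 20 batches
  S2 to L: 15 batches
  S2 to M: 10 batches
Total cost = 545.
S2 ships 45 of its 80, leaving 35.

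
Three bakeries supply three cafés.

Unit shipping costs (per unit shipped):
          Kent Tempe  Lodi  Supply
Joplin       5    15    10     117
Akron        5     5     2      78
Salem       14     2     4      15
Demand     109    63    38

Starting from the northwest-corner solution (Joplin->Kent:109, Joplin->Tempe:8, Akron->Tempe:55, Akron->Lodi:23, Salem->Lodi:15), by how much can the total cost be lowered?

Current plan cost = 109·5 + 8·15 + 55·5 + 23·2 + 15·4 = 1046.
Optimal plan:
  Joplin->Kent: 109 trays
  Joplin->Lodi: 8 trays
  Akron->Tempe: 48 trays
  Akron->Lodi: 30 trays
  Salem->Tempe: 15 trays
Optimal cost = 955.
Saving = 1046 − 955 = 91.

91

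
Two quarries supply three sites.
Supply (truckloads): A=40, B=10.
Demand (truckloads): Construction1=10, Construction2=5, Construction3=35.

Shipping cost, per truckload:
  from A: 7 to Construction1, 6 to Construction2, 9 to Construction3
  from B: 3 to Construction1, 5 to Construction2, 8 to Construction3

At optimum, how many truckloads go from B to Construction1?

10

The minimum-cost plan:
  A→Construction2: 5 truckloads
  A→Construction3: 35 truckloads
  B→Construction1: 10 truckloads
Total cost = 375.
So B→Construction1 carries 10 truckloads.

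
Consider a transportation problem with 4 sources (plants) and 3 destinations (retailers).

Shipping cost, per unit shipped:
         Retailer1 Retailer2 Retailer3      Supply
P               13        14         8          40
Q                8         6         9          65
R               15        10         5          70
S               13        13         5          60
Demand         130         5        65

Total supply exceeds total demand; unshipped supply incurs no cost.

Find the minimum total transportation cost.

1740

One minimum-cost allocation:
  P->Retailer1: 40 units
  Q->Retailer1: 65 units
  R->Retailer2: 5 units
  R->Retailer3: 65 units
  S->Retailer1: 25 units
Total cost = 1740.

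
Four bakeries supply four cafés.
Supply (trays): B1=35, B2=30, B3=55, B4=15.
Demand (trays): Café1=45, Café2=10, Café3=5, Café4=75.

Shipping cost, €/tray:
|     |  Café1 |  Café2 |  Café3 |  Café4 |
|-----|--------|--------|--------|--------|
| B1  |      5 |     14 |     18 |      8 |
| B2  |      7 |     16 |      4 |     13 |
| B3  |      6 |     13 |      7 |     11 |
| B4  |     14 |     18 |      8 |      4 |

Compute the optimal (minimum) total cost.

1060

One minimum-cost allocation:
  B1–Café4: 35 trays
  B2–Café1: 25 trays
  B2–Café3: 5 trays
  B3–Café1: 20 trays
  B3–Café2: 10 trays
  B3–Café4: 25 trays
  B4–Café4: 15 trays
Total cost = €1060.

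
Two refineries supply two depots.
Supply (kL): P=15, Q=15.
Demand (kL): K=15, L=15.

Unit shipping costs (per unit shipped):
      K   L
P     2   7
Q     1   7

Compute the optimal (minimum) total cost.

120

An optimal shipping plan:
  P->L: 15 kL
  Q->K: 15 kL
Total cost = 120.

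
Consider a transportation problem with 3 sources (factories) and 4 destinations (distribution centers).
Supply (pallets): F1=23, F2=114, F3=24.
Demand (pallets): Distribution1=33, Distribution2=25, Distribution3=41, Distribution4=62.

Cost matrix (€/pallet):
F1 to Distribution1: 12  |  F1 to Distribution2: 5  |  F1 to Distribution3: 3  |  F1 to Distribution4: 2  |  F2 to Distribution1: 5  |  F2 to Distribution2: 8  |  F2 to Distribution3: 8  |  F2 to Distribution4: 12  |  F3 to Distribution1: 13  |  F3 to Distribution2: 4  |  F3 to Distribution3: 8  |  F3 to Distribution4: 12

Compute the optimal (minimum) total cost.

1111

A cheapest plan:
  F1–Distribution4: 23 pallets
  F2–Distribution1: 33 pallets
  F2–Distribution2: 1 pallets
  F2–Distribution3: 41 pallets
  F2–Distribution4: 39 pallets
  F3–Distribution2: 24 pallets
Total cost = €1111.
(Supply check: F1 ships 23; F2 ships 114; F3 ships 24.)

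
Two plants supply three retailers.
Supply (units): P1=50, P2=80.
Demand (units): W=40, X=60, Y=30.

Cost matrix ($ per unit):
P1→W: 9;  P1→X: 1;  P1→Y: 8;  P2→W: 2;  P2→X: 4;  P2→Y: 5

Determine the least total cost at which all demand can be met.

320

One minimum-cost allocation:
  P1→X: 50 × $1 = $50
  P2→W: 40 × $2 = $80
  P2→X: 10 × $4 = $40
  P2→Y: 30 × $5 = $150
Total = 50 + 80 + 40 + 150 = $320.
(Supply check: P1 ships 50; P2 ships 80.)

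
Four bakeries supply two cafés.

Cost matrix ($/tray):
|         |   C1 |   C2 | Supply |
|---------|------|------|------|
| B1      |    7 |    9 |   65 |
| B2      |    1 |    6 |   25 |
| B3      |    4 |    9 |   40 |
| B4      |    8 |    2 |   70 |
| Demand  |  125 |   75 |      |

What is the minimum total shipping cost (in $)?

790

One minimum-cost allocation:
  B1->C1: 60 × $7 = $420
  B1->C2: 5 × $9 = $45
  B2->C1: 25 × $1 = $25
  B3->C1: 40 × $4 = $160
  B4->C2: 70 × $2 = $140
Total = 420 + 45 + 25 + 160 + 140 = $790.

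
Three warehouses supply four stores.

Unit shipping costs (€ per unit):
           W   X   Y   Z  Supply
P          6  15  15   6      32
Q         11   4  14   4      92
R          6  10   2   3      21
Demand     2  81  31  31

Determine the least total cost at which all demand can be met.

An optimal shipping plan:
  P->W: 2 × €6 = €12
  P->Y: 10 × €15 = €150
  P->Z: 20 × €6 = €120
  Q->X: 81 × €4 = €324
  Q->Z: 11 × €4 = €44
  R->Y: 21 × €2 = €42
Total = 12 + 150 + 120 + 324 + 44 + 42 = €692.

692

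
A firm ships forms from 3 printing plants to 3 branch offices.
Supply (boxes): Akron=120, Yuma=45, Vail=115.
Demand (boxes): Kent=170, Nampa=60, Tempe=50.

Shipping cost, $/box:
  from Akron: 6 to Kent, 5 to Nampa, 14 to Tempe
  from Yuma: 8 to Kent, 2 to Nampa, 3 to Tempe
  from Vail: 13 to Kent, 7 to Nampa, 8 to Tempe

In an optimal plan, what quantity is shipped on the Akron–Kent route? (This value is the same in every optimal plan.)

The minimum-cost plan:
  Akron->Kent: 120 boxes
  Yuma->Tempe: 45 boxes
  Vail->Kent: 50 boxes
  Vail->Nampa: 60 boxes
  Vail->Tempe: 5 boxes
Total cost = $1965.
So Akron→Kent carries 120 boxes.

120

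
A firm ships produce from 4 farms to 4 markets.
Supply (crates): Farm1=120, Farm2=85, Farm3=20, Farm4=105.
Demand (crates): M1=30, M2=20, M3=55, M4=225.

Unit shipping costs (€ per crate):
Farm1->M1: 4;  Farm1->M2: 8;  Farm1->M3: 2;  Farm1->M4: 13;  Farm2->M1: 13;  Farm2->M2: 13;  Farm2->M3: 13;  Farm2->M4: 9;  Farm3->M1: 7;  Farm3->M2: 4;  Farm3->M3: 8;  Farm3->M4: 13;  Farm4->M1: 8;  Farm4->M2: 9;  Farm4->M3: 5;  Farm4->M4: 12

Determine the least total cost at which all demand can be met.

2790

Optimal allocation:
  Farm1 to M1: 30 crates
  Farm1 to M3: 55 crates
  Farm1 to M4: 35 crates
  Farm2 to M4: 85 crates
  Farm3 to M2: 20 crates
  Farm4 to M4: 105 crates
Total cost = €2790.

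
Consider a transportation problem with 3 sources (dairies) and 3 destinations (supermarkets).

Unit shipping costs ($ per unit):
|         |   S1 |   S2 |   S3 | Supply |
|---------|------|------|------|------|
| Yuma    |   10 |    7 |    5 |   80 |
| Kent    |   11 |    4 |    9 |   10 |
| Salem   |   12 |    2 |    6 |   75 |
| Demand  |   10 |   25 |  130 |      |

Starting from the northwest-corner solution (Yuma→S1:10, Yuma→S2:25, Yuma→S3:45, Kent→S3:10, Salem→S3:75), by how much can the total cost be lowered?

180

Current plan cost = 10·10 + 25·7 + 45·5 + 10·9 + 75·6 = $1040.
Optimal plan:
  Yuma to S3: 80 × $5 = $400
  Kent to S1: 10 × $11 = $110
  Salem to S2: 25 × $2 = $50
  Salem to S3: 50 × $6 = $300
Optimal cost = $860.
Saving = 1040 − 860 = $180.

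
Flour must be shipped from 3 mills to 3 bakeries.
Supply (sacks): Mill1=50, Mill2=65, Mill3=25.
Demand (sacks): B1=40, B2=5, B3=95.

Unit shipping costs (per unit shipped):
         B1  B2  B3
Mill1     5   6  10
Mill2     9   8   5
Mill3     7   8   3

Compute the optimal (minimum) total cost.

A cheapest plan:
  Mill1 to B1: 40 sacks
  Mill1 to B2: 5 sacks
  Mill1 to B3: 5 sacks
  Mill2 to B3: 65 sacks
  Mill3 to B3: 25 sacks
Total cost = 680.

680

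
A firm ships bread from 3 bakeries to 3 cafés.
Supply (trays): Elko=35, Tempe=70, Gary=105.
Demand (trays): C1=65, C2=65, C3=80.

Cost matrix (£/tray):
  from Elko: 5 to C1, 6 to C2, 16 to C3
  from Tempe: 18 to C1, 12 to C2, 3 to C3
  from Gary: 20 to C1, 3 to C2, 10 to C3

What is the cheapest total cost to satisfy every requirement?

1280

Optimal allocation:
  Elko→C1: 35 × £5 = £175
  Tempe→C3: 70 × £3 = £210
  Gary→C1: 30 × £20 = £600
  Gary→C2: 65 × £3 = £195
  Gary→C3: 10 × £10 = £100
Total = 175 + 210 + 600 + 195 + 100 = £1280.
(Supply check: Elko ships 35; Tempe ships 70; Gary ships 105.)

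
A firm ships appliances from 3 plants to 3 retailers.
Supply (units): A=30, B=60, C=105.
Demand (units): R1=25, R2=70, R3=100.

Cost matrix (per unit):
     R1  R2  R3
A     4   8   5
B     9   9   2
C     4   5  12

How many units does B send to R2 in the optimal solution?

The minimum-cost plan:
  A to R3: 30 × 5 = 150
  B to R3: 60 × 2 = 120
  C to R1: 25 × 4 = 100
  C to R2: 70 × 5 = 350
  C to R3: 10 × 12 = 120
Total cost = 840.
The route B→R2 is not used.

0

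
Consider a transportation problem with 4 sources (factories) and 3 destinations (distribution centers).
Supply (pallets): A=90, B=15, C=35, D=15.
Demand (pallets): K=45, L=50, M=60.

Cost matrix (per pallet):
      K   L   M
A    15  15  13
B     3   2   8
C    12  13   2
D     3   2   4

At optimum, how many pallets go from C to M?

Optimal shipments:
  A–K: 45 pallets
  A–L: 20 pallets
  A–M: 25 pallets
  B–L: 15 pallets
  C–M: 35 pallets
  D–L: 15 pallets
Total cost = 1430.
So C→M carries 35 pallets.

35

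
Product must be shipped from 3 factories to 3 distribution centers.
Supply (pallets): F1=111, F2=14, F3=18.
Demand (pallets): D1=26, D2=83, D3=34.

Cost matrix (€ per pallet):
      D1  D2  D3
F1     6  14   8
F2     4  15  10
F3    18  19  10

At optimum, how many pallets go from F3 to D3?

18

Solving gives:
  F1–D1: 12 pallets
  F1–D2: 83 pallets
  F1–D3: 16 pallets
  F2–D1: 14 pallets
  F3–D3: 18 pallets
Total cost = €1598.
So F3→D3 carries 18 pallets.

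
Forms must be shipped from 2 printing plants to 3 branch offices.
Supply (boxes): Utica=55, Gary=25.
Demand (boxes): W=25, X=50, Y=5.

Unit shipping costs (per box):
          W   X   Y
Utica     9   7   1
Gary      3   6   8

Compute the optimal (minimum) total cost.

One minimum-cost allocation:
  Utica→X: 50 × 7 = 350
  Utica→Y: 5 × 1 = 5
  Gary→W: 25 × 3 = 75
Total = 350 + 5 + 75 = 430.

430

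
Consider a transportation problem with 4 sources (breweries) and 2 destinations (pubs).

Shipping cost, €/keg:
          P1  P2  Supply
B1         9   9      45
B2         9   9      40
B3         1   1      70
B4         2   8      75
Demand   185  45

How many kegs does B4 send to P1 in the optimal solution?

75

Solving gives:
  B1->P1: 45 × €9 = €405
  B2->P1: 40 × €9 = €360
  B3->P1: 25 × €1 = €25
  B3->P2: 45 × €1 = €45
  B4->P1: 75 × €2 = €150
Total cost = €985.
So B4→P1 carries 75 kegs.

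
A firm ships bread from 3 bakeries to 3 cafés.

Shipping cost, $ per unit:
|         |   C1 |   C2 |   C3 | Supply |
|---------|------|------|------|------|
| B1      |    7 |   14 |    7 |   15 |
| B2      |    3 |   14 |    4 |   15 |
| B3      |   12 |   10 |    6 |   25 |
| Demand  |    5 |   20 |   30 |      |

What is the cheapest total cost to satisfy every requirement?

An optimal shipping plan:
  B1–C3: 15 × $7 = $105
  B2–C1: 5 × $3 = $15
  B2–C3: 10 × $4 = $40
  B3–C2: 20 × $10 = $200
  B3–C3: 5 × $6 = $30
Total = 105 + 15 + 40 + 200 + 30 = $390.

390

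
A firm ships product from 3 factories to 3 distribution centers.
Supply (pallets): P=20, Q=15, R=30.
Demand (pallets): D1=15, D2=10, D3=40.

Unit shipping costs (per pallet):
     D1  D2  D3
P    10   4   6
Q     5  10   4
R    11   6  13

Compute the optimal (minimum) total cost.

One minimum-cost allocation:
  P–D3: 20 × 6 = 120
  Q–D3: 15 × 4 = 60
  R–D1: 15 × 11 = 165
  R–D2: 10 × 6 = 60
  R–D3: 5 × 13 = 65
Total = 120 + 60 + 165 + 60 + 65 = 470.

470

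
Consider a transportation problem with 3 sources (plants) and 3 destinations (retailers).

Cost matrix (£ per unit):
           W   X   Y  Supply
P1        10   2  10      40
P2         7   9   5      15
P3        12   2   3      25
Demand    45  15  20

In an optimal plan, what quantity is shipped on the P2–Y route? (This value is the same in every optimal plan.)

0

Optimal shipments:
  P1→W: 30 units
  P1→X: 10 units
  P2→W: 15 units
  P3→X: 5 units
  P3→Y: 20 units
Total cost = £495.
The route P2→Y is not used.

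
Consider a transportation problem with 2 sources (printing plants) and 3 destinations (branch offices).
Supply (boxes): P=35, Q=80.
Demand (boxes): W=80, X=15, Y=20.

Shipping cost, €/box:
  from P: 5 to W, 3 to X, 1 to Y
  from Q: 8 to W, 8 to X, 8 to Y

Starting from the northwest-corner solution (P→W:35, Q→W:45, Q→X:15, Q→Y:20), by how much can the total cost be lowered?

Current plan cost = 35·5 + 45·8 + 15·8 + 20·8 = €815.
Optimal plan:
  P→X: 15 × €3 = €45
  P→Y: 20 × €1 = €20
  Q→W: 80 × €8 = €640
Optimal cost = €705.
Saving = 815 − 705 = €110.

110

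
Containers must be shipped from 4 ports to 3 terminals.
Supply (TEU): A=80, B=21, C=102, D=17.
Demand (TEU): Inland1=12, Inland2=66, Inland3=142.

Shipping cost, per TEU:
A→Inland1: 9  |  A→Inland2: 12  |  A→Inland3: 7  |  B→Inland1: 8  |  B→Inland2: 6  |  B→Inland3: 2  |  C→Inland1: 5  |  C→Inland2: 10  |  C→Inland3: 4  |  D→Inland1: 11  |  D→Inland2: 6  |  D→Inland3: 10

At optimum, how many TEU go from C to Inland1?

Optimal shipments:
  A–Inland2: 28 × 12 = 336
  A–Inland3: 52 × 7 = 364
  B–Inland2: 21 × 6 = 126
  C–Inland1: 12 × 5 = 60
  C–Inland3: 90 × 4 = 360
  D–Inland2: 17 × 6 = 102
Total cost = 1348.
So C→Inland1 carries 12 TEU.

12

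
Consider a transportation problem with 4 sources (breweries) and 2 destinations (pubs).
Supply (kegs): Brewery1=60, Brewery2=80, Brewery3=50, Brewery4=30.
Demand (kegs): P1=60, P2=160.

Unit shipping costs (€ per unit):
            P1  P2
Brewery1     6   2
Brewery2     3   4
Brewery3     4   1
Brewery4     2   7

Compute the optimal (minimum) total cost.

520

One minimum-cost allocation:
  Brewery1 to P2: 60 × €2 = €120
  Brewery2 to P1: 30 × €3 = €90
  Brewery2 to P2: 50 × €4 = €200
  Brewery3 to P2: 50 × €1 = €50
  Brewery4 to P1: 30 × €2 = €60
Total = 120 + 90 + 200 + 50 + 60 = €520.
(Supply check: Brewery1 ships 60; Brewery2 ships 80; Brewery3 ships 50; Brewery4 ships 30.)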